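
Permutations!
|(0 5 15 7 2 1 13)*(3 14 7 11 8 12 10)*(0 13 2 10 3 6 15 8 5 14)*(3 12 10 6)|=|(0 14 7 6 15 11 5 8 10 3)(1 2)|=10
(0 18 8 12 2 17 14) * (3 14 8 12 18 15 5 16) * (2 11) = (0 15 5 16 3 14)(2 17 8 18 12 11) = [15, 1, 17, 14, 4, 16, 6, 7, 18, 9, 10, 2, 11, 13, 0, 5, 3, 8, 12]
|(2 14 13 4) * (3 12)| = |(2 14 13 4)(3 12)| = 4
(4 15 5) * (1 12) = (1 12)(4 15 5) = [0, 12, 2, 3, 15, 4, 6, 7, 8, 9, 10, 11, 1, 13, 14, 5]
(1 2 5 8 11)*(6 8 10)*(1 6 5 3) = [0, 2, 3, 1, 4, 10, 8, 7, 11, 9, 5, 6] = (1 2 3)(5 10)(6 8 11)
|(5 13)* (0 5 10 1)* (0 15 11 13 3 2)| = 20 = |(0 5 3 2)(1 15 11 13 10)|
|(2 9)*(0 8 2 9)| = 3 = |(9)(0 8 2)|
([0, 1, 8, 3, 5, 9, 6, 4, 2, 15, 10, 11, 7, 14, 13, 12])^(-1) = [0, 1, 8, 3, 7, 4, 6, 12, 2, 5, 10, 11, 15, 14, 13, 9]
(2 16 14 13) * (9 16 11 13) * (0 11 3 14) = (0 11 13 2 3 14 9 16) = [11, 1, 3, 14, 4, 5, 6, 7, 8, 16, 10, 13, 12, 2, 9, 15, 0]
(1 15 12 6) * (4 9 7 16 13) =[0, 15, 2, 3, 9, 5, 1, 16, 8, 7, 10, 11, 6, 4, 14, 12, 13] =(1 15 12 6)(4 9 7 16 13)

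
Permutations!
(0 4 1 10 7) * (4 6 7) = [6, 10, 2, 3, 1, 5, 7, 0, 8, 9, 4] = (0 6 7)(1 10 4)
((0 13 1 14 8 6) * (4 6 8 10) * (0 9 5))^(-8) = (0 13 1 14 10 4 6 9 5)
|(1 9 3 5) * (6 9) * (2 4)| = 10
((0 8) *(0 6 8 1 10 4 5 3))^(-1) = (0 3 5 4 10 1)(6 8)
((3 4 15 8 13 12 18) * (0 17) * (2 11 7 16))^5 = (0 17)(2 11 7 16)(3 12 8 4 18 13 15)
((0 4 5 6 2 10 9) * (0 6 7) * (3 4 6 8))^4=(0 9 5 2 3)(4 6 8 7 10)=((0 6 2 10 9 8 3 4 5 7))^4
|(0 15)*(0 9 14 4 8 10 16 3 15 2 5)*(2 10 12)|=12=|(0 10 16 3 15 9 14 4 8 12 2 5)|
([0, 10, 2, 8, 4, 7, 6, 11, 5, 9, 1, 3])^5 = (11)(1 10)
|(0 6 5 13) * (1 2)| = 4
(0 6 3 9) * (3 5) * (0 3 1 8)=(0 6 5 1 8)(3 9)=[6, 8, 2, 9, 4, 1, 5, 7, 0, 3]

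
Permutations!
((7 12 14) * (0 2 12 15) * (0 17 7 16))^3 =(17)(0 14 2 16 12)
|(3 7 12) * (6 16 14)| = |(3 7 12)(6 16 14)| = 3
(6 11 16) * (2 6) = (2 6 11 16) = [0, 1, 6, 3, 4, 5, 11, 7, 8, 9, 10, 16, 12, 13, 14, 15, 2]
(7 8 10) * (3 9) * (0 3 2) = (0 3 9 2)(7 8 10) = [3, 1, 0, 9, 4, 5, 6, 8, 10, 2, 7]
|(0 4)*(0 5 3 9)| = |(0 4 5 3 9)| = 5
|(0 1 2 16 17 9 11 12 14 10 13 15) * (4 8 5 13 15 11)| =|(0 1 2 16 17 9 4 8 5 13 11 12 14 10 15)| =15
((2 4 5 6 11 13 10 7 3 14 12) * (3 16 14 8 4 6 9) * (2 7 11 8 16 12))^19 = (2 6 8 4 5 9 3 16 14)(7 12)(10 11 13)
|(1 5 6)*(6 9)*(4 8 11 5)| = 7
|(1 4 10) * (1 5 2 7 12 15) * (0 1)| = 9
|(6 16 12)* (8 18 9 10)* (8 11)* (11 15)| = |(6 16 12)(8 18 9 10 15 11)| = 6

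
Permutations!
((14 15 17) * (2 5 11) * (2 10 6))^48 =(17)(2 10 5 6 11)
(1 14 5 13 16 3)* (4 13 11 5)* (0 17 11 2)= (0 17 11 5 2)(1 14 4 13 16 3)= [17, 14, 0, 1, 13, 2, 6, 7, 8, 9, 10, 5, 12, 16, 4, 15, 3, 11]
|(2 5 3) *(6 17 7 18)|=|(2 5 3)(6 17 7 18)|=12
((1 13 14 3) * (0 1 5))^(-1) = ((0 1 13 14 3 5))^(-1) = (0 5 3 14 13 1)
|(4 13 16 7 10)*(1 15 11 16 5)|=9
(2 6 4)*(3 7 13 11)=(2 6 4)(3 7 13 11)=[0, 1, 6, 7, 2, 5, 4, 13, 8, 9, 10, 3, 12, 11]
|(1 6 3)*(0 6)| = 4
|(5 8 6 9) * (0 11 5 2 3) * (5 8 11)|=8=|(0 5 11 8 6 9 2 3)|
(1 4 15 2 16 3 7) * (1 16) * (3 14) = [0, 4, 1, 7, 15, 5, 6, 16, 8, 9, 10, 11, 12, 13, 3, 2, 14] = (1 4 15 2)(3 7 16 14)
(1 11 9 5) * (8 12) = (1 11 9 5)(8 12) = [0, 11, 2, 3, 4, 1, 6, 7, 12, 5, 10, 9, 8]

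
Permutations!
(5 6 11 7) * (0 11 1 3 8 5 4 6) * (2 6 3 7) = (0 11 2 6 1 7 4 3 8 5) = [11, 7, 6, 8, 3, 0, 1, 4, 5, 9, 10, 2]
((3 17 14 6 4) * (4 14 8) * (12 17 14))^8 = ((3 14 6 12 17 8 4))^8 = (3 14 6 12 17 8 4)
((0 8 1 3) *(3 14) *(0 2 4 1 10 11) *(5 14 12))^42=((0 8 10 11)(1 12 5 14 3 2 4))^42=(14)(0 10)(8 11)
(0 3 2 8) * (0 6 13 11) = (0 3 2 8 6 13 11) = [3, 1, 8, 2, 4, 5, 13, 7, 6, 9, 10, 0, 12, 11]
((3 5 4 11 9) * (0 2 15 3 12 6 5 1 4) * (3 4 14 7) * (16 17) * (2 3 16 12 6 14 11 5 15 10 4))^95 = ((0 3 1 11 9 6 15 2 10 4 5)(7 16 17 12 14))^95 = (17)(0 2 11 5 15 1 4 6 3 10 9)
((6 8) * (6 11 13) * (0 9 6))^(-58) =((0 9 6 8 11 13))^(-58) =(0 6 11)(8 13 9)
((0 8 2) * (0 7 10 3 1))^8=(0 8 2 7 10 3 1)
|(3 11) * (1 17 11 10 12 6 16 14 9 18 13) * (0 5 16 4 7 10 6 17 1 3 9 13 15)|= |(0 5 16 14 13 3 6 4 7 10 12 17 11 9 18 15)|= 16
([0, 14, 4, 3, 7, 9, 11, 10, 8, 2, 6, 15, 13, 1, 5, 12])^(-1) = (1 13 12 15 11 6 10 7 4 2 9 5 14)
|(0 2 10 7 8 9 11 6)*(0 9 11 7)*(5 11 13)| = 21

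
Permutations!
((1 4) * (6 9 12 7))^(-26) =(6 12)(7 9)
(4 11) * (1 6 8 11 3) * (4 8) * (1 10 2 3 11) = [0, 6, 3, 10, 11, 5, 4, 7, 1, 9, 2, 8] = (1 6 4 11 8)(2 3 10)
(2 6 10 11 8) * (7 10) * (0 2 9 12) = (0 2 6 7 10 11 8 9 12) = [2, 1, 6, 3, 4, 5, 7, 10, 9, 12, 11, 8, 0]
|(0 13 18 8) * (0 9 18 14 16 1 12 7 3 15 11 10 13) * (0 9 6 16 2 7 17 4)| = |(0 9 18 8 6 16 1 12 17 4)(2 7 3 15 11 10 13 14)| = 40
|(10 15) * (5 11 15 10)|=|(5 11 15)|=3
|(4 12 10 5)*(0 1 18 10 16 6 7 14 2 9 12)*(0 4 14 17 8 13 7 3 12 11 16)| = |(0 1 18 10 5 14 2 9 11 16 6 3 12)(7 17 8 13)| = 52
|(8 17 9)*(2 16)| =6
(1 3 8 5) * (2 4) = [0, 3, 4, 8, 2, 1, 6, 7, 5] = (1 3 8 5)(2 4)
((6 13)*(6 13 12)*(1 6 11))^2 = (13)(1 12)(6 11)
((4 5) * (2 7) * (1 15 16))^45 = ((1 15 16)(2 7)(4 5))^45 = (16)(2 7)(4 5)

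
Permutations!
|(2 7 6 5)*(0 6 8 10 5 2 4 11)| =|(0 6 2 7 8 10 5 4 11)| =9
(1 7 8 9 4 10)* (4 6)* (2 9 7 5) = (1 5 2 9 6 4 10)(7 8) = [0, 5, 9, 3, 10, 2, 4, 8, 7, 6, 1]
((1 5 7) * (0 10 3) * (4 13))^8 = ((0 10 3)(1 5 7)(4 13))^8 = (13)(0 3 10)(1 7 5)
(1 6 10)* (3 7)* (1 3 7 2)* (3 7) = (1 6 10 7 3 2) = [0, 6, 1, 2, 4, 5, 10, 3, 8, 9, 7]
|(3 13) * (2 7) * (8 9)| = |(2 7)(3 13)(8 9)| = 2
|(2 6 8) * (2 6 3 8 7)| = |(2 3 8 6 7)| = 5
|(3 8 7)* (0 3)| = 4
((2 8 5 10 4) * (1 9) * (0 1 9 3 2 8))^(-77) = (0 2 3 1)(4 10 5 8)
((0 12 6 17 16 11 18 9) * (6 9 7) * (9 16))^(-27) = ((0 12 16 11 18 7 6 17 9))^(-27) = (18)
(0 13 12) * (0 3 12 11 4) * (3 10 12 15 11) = (0 13 3 15 11 4)(10 12) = [13, 1, 2, 15, 0, 5, 6, 7, 8, 9, 12, 4, 10, 3, 14, 11]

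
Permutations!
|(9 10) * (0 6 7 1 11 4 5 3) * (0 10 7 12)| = 24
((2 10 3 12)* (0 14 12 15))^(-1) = (0 15 3 10 2 12 14)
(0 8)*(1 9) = [8, 9, 2, 3, 4, 5, 6, 7, 0, 1] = (0 8)(1 9)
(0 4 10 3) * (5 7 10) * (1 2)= (0 4 5 7 10 3)(1 2)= [4, 2, 1, 0, 5, 7, 6, 10, 8, 9, 3]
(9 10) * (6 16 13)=(6 16 13)(9 10)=[0, 1, 2, 3, 4, 5, 16, 7, 8, 10, 9, 11, 12, 6, 14, 15, 13]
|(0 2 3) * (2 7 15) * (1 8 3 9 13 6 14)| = |(0 7 15 2 9 13 6 14 1 8 3)| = 11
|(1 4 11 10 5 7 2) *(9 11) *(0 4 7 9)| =|(0 4)(1 7 2)(5 9 11 10)| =12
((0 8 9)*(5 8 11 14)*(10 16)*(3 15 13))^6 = (16)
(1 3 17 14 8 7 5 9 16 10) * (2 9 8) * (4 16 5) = (1 3 17 14 2 9 5 8 7 4 16 10) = [0, 3, 9, 17, 16, 8, 6, 4, 7, 5, 1, 11, 12, 13, 2, 15, 10, 14]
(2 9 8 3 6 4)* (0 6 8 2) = (0 6 4)(2 9)(3 8) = [6, 1, 9, 8, 0, 5, 4, 7, 3, 2]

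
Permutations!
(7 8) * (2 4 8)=(2 4 8 7)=[0, 1, 4, 3, 8, 5, 6, 2, 7]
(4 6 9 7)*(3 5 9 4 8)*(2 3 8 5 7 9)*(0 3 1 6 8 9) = (0 3 7 5 2 1 6 4 8 9) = [3, 6, 1, 7, 8, 2, 4, 5, 9, 0]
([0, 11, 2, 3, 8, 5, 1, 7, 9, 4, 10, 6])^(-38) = (1 11 6)(4 8 9)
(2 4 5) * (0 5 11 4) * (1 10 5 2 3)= (0 2)(1 10 5 3)(4 11)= [2, 10, 0, 1, 11, 3, 6, 7, 8, 9, 5, 4]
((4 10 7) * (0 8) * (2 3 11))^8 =(2 11 3)(4 7 10)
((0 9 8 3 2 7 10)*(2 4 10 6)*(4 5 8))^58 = (0 4)(2 7 6)(3 5 8)(9 10)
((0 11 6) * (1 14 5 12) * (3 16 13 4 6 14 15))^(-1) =(0 6 4 13 16 3 15 1 12 5 14 11)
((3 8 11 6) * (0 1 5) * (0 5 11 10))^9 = ((0 1 11 6 3 8 10))^9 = (0 11 3 10 1 6 8)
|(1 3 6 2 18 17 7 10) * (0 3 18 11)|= 5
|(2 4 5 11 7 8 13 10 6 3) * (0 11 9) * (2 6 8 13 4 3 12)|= 36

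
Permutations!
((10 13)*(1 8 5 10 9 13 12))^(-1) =((1 8 5 10 12)(9 13))^(-1) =(1 12 10 5 8)(9 13)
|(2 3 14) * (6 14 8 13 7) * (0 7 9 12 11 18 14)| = 9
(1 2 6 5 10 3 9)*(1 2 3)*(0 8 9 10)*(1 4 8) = [1, 3, 6, 10, 8, 0, 5, 7, 9, 2, 4] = (0 1 3 10 4 8 9 2 6 5)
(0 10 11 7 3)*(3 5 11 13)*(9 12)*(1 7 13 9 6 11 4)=(0 10 9 12 6 11 13 3)(1 7 5 4)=[10, 7, 2, 0, 1, 4, 11, 5, 8, 12, 9, 13, 6, 3]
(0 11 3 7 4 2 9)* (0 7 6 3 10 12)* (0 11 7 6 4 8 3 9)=(0 7 8 3 4 2)(6 9)(10 12 11)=[7, 1, 0, 4, 2, 5, 9, 8, 3, 6, 12, 10, 11]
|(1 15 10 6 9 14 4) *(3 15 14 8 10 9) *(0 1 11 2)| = |(0 1 14 4 11 2)(3 15 9 8 10 6)| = 6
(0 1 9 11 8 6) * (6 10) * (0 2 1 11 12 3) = [11, 9, 1, 0, 4, 5, 2, 7, 10, 12, 6, 8, 3] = (0 11 8 10 6 2 1 9 12 3)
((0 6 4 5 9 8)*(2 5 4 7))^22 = (0 6 7 2 5 9 8)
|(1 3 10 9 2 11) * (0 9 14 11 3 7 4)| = 10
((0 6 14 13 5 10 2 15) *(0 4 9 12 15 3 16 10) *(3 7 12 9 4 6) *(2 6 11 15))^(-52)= (0 6)(2 12 7)(3 14)(5 10)(13 16)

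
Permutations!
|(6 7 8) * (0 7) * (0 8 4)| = |(0 7 4)(6 8)| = 6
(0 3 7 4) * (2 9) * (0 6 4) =(0 3 7)(2 9)(4 6) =[3, 1, 9, 7, 6, 5, 4, 0, 8, 2]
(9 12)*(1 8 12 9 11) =(1 8 12 11) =[0, 8, 2, 3, 4, 5, 6, 7, 12, 9, 10, 1, 11]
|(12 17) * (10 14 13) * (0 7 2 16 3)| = 30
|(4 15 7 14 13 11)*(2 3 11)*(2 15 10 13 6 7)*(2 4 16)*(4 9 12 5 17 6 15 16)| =56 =|(2 3 11 4 10 13 16)(5 17 6 7 14 15 9 12)|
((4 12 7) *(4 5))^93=((4 12 7 5))^93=(4 12 7 5)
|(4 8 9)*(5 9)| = |(4 8 5 9)| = 4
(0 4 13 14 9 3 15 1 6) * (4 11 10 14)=(0 11 10 14 9 3 15 1 6)(4 13)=[11, 6, 2, 15, 13, 5, 0, 7, 8, 3, 14, 10, 12, 4, 9, 1]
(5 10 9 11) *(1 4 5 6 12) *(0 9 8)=(0 9 11 6 12 1 4 5 10 8)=[9, 4, 2, 3, 5, 10, 12, 7, 0, 11, 8, 6, 1]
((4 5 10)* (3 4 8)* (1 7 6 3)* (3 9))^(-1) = (1 8 10 5 4 3 9 6 7)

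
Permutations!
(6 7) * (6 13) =[0, 1, 2, 3, 4, 5, 7, 13, 8, 9, 10, 11, 12, 6] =(6 7 13)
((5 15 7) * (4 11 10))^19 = (4 11 10)(5 15 7)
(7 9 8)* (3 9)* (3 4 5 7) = (3 9 8)(4 5 7) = [0, 1, 2, 9, 5, 7, 6, 4, 3, 8]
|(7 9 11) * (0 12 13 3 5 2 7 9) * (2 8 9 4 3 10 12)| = 6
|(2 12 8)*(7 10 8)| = |(2 12 7 10 8)| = 5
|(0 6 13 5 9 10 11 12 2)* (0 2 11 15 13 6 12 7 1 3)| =30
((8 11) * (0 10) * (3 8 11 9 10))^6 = (11)(0 3 8 9 10)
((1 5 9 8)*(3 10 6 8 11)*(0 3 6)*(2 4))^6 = ((0 3 10)(1 5 9 11 6 8)(2 4))^6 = (11)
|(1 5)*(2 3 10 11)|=4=|(1 5)(2 3 10 11)|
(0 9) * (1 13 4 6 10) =(0 9)(1 13 4 6 10) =[9, 13, 2, 3, 6, 5, 10, 7, 8, 0, 1, 11, 12, 4]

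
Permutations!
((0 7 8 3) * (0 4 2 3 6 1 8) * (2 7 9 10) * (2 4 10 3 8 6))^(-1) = (0 7 4 10 3 9)(1 6)(2 8) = ((0 9 3 10 4 7)(1 6)(2 8))^(-1)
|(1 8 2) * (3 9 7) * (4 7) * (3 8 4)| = 10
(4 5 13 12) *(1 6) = [0, 6, 2, 3, 5, 13, 1, 7, 8, 9, 10, 11, 4, 12] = (1 6)(4 5 13 12)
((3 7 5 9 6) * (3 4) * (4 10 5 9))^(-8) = ((3 7 9 6 10 5 4))^(-8) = (3 4 5 10 6 9 7)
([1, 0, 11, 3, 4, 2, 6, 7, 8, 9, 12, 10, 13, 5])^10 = [0, 1, 13, 3, 4, 12, 6, 7, 8, 9, 2, 5, 11, 10]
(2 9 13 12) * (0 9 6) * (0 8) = (0 9 13 12 2 6 8) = [9, 1, 6, 3, 4, 5, 8, 7, 0, 13, 10, 11, 2, 12]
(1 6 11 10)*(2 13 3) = (1 6 11 10)(2 13 3) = [0, 6, 13, 2, 4, 5, 11, 7, 8, 9, 1, 10, 12, 3]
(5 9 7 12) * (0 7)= (0 7 12 5 9)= [7, 1, 2, 3, 4, 9, 6, 12, 8, 0, 10, 11, 5]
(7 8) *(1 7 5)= (1 7 8 5)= [0, 7, 2, 3, 4, 1, 6, 8, 5]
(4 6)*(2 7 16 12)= (2 7 16 12)(4 6)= [0, 1, 7, 3, 6, 5, 4, 16, 8, 9, 10, 11, 2, 13, 14, 15, 12]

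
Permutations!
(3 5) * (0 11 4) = (0 11 4)(3 5) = [11, 1, 2, 5, 0, 3, 6, 7, 8, 9, 10, 4]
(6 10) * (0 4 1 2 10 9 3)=(0 4 1 2 10 6 9 3)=[4, 2, 10, 0, 1, 5, 9, 7, 8, 3, 6]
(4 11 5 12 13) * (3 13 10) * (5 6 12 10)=(3 13 4 11 6 12 5 10)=[0, 1, 2, 13, 11, 10, 12, 7, 8, 9, 3, 6, 5, 4]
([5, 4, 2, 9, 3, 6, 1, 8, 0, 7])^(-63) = (9)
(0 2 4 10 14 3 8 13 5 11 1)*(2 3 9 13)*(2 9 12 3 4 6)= (0 4 10 14 12 3 8 9 13 5 11 1)(2 6)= [4, 0, 6, 8, 10, 11, 2, 7, 9, 13, 14, 1, 3, 5, 12]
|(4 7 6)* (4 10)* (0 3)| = 4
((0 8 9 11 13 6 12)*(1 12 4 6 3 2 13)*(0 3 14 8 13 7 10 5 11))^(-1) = (0 9 8 14 13)(1 11 5 10 7 2 3 12)(4 6)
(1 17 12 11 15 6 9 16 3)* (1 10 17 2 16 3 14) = (1 2 16 14)(3 10 17 12 11 15 6 9) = [0, 2, 16, 10, 4, 5, 9, 7, 8, 3, 17, 15, 11, 13, 1, 6, 14, 12]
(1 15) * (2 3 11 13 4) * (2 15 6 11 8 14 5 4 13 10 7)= (1 6 11 10 7 2 3 8 14 5 4 15)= [0, 6, 3, 8, 15, 4, 11, 2, 14, 9, 7, 10, 12, 13, 5, 1]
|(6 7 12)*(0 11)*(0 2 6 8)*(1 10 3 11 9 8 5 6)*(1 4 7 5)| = 24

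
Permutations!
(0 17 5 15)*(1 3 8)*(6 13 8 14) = (0 17 5 15)(1 3 14 6 13 8) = [17, 3, 2, 14, 4, 15, 13, 7, 1, 9, 10, 11, 12, 8, 6, 0, 16, 5]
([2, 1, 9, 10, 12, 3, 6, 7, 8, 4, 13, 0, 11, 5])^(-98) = [12, 1, 11, 13, 2, 10, 6, 7, 8, 0, 5, 4, 9, 3]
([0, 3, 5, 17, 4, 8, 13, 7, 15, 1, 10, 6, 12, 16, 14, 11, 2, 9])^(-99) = [0, 3, 6, 17, 4, 13, 8, 7, 16, 1, 10, 5, 12, 15, 14, 2, 11, 9]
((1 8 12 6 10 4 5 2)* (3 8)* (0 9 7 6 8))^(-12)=(12)(0 1 5 10 7)(2 4 6 9 3)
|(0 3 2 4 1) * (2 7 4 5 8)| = 15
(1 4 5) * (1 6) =(1 4 5 6) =[0, 4, 2, 3, 5, 6, 1]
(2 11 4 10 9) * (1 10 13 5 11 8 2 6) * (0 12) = (0 12)(1 10 9 6)(2 8)(4 13 5 11) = [12, 10, 8, 3, 13, 11, 1, 7, 2, 6, 9, 4, 0, 5]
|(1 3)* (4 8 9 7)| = |(1 3)(4 8 9 7)| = 4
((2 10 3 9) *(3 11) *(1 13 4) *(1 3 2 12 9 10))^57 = (1 13 4 3 10 11 2)(9 12)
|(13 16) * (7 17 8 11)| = 4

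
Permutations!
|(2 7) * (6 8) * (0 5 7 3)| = 10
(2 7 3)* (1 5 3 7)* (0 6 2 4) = (7)(0 6 2 1 5 3 4) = [6, 5, 1, 4, 0, 3, 2, 7]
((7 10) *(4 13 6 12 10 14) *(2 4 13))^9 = ((2 4)(6 12 10 7 14 13))^9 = (2 4)(6 7)(10 13)(12 14)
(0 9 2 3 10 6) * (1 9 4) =(0 4 1 9 2 3 10 6) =[4, 9, 3, 10, 1, 5, 0, 7, 8, 2, 6]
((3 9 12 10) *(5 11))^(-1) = ((3 9 12 10)(5 11))^(-1) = (3 10 12 9)(5 11)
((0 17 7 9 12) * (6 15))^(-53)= (0 7 12 17 9)(6 15)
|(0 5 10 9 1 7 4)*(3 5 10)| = |(0 10 9 1 7 4)(3 5)| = 6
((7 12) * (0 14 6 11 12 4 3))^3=(0 11 4 14 12 3 6 7)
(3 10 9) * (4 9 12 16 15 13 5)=(3 10 12 16 15 13 5 4 9)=[0, 1, 2, 10, 9, 4, 6, 7, 8, 3, 12, 11, 16, 5, 14, 13, 15]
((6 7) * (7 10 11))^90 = ((6 10 11 7))^90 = (6 11)(7 10)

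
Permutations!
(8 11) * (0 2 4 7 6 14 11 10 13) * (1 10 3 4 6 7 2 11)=(0 11 8 3 4 2 6 14 1 10 13)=[11, 10, 6, 4, 2, 5, 14, 7, 3, 9, 13, 8, 12, 0, 1]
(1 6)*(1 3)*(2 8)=(1 6 3)(2 8)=[0, 6, 8, 1, 4, 5, 3, 7, 2]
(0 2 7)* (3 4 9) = (0 2 7)(3 4 9) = [2, 1, 7, 4, 9, 5, 6, 0, 8, 3]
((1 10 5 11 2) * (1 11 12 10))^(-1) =((2 11)(5 12 10))^(-1) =(2 11)(5 10 12)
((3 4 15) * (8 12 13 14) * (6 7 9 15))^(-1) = ((3 4 6 7 9 15)(8 12 13 14))^(-1) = (3 15 9 7 6 4)(8 14 13 12)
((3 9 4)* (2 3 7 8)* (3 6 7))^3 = ((2 6 7 8)(3 9 4))^3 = (9)(2 8 7 6)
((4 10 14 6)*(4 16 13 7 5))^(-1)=(4 5 7 13 16 6 14 10)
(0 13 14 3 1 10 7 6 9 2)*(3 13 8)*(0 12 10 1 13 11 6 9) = [8, 1, 12, 13, 4, 5, 0, 9, 3, 2, 7, 6, 10, 14, 11] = (0 8 3 13 14 11 6)(2 12 10 7 9)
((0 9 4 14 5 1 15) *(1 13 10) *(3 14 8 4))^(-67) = (0 13 9 10 3 1 14 15 5)(4 8)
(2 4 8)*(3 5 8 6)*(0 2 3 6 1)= [2, 0, 4, 5, 1, 8, 6, 7, 3]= (0 2 4 1)(3 5 8)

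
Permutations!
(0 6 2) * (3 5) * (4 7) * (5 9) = (0 6 2)(3 9 5)(4 7) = [6, 1, 0, 9, 7, 3, 2, 4, 8, 5]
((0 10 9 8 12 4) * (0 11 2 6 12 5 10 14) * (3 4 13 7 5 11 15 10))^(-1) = (0 14)(2 11 8 9 10 15 4 3 5 7 13 12 6)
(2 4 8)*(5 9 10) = (2 4 8)(5 9 10) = [0, 1, 4, 3, 8, 9, 6, 7, 2, 10, 5]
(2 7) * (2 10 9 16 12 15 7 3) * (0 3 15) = (0 3 2 15 7 10 9 16 12) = [3, 1, 15, 2, 4, 5, 6, 10, 8, 16, 9, 11, 0, 13, 14, 7, 12]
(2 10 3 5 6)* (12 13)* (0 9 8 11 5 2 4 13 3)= [9, 1, 10, 2, 13, 6, 4, 7, 11, 8, 0, 5, 3, 12]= (0 9 8 11 5 6 4 13 12 3 2 10)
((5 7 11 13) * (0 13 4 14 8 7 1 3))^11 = ((0 13 5 1 3)(4 14 8 7 11))^11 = (0 13 5 1 3)(4 14 8 7 11)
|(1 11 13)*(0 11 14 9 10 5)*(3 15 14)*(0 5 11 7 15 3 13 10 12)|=6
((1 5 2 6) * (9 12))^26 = ((1 5 2 6)(9 12))^26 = (12)(1 2)(5 6)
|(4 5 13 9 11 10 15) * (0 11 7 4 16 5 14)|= |(0 11 10 15 16 5 13 9 7 4 14)|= 11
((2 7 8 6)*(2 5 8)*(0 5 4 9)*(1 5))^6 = ((0 1 5 8 6 4 9)(2 7))^6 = (0 9 4 6 8 5 1)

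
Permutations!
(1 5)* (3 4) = (1 5)(3 4) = [0, 5, 2, 4, 3, 1]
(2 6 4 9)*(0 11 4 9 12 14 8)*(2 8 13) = (0 11 4 12 14 13 2 6 9 8) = [11, 1, 6, 3, 12, 5, 9, 7, 0, 8, 10, 4, 14, 2, 13]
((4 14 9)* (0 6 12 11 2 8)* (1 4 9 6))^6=((0 1 4 14 6 12 11 2 8))^6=(0 11 14)(1 2 6)(4 8 12)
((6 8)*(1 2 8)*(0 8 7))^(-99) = (0 1)(2 8)(6 7)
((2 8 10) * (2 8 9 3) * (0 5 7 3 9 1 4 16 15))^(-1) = ((0 5 7 3 2 1 4 16 15)(8 10))^(-1) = (0 15 16 4 1 2 3 7 5)(8 10)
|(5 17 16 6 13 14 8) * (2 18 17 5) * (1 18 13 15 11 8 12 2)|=8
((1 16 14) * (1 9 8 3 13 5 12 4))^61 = (1 16 14 9 8 3 13 5 12 4)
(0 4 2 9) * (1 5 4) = (0 1 5 4 2 9) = [1, 5, 9, 3, 2, 4, 6, 7, 8, 0]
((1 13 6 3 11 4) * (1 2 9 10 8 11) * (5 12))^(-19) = (1 13 6 3)(2 4 11 8 10 9)(5 12)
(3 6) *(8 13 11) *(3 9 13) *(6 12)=[0, 1, 2, 12, 4, 5, 9, 7, 3, 13, 10, 8, 6, 11]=(3 12 6 9 13 11 8)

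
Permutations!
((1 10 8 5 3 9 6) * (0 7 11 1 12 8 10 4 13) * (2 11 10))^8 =(13)(3 6 8)(5 9 12)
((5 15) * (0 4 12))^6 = ((0 4 12)(5 15))^6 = (15)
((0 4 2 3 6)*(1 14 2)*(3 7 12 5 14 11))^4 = (0 3 1)(2 14 5 12 7)(4 6 11)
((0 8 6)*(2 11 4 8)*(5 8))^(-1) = (0 6 8 5 4 11 2)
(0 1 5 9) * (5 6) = [1, 6, 2, 3, 4, 9, 5, 7, 8, 0] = (0 1 6 5 9)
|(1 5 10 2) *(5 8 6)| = 6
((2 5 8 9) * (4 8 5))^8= (9)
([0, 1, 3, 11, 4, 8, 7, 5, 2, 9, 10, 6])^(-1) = (2 8 5 7 6 11 3)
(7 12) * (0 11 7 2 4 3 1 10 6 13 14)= [11, 10, 4, 1, 3, 5, 13, 12, 8, 9, 6, 7, 2, 14, 0]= (0 11 7 12 2 4 3 1 10 6 13 14)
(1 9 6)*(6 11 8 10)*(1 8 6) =[0, 9, 2, 3, 4, 5, 8, 7, 10, 11, 1, 6] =(1 9 11 6 8 10)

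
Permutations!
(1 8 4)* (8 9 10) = (1 9 10 8 4) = [0, 9, 2, 3, 1, 5, 6, 7, 4, 10, 8]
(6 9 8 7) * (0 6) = [6, 1, 2, 3, 4, 5, 9, 0, 7, 8] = (0 6 9 8 7)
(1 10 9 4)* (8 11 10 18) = (1 18 8 11 10 9 4) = [0, 18, 2, 3, 1, 5, 6, 7, 11, 4, 9, 10, 12, 13, 14, 15, 16, 17, 8]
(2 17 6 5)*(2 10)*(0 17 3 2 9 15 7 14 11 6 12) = (0 17 12)(2 3)(5 10 9 15 7 14 11 6) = [17, 1, 3, 2, 4, 10, 5, 14, 8, 15, 9, 6, 0, 13, 11, 7, 16, 12]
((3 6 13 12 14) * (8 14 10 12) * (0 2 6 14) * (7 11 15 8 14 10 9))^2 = (0 6 14 10 9 11 8 2 13 3 12 7 15)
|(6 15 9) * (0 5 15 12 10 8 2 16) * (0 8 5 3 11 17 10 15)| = 12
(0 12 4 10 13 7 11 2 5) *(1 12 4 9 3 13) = (0 4 10 1 12 9 3 13 7 11 2 5) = [4, 12, 5, 13, 10, 0, 6, 11, 8, 3, 1, 2, 9, 7]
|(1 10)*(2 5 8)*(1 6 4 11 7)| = |(1 10 6 4 11 7)(2 5 8)| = 6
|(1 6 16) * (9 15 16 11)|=6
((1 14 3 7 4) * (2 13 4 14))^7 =((1 2 13 4)(3 7 14))^7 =(1 4 13 2)(3 7 14)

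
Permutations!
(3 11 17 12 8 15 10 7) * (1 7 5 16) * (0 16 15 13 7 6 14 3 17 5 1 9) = (0 16 9)(1 6 14 3 11 5 15 10)(7 17 12 8 13) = [16, 6, 2, 11, 4, 15, 14, 17, 13, 0, 1, 5, 8, 7, 3, 10, 9, 12]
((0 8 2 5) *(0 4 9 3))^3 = (0 5 3 2 9 8 4)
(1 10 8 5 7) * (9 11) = (1 10 8 5 7)(9 11) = [0, 10, 2, 3, 4, 7, 6, 1, 5, 11, 8, 9]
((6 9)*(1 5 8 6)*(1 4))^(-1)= (1 4 9 6 8 5)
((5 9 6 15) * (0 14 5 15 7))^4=((15)(0 14 5 9 6 7))^4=(15)(0 6 5)(7 9 14)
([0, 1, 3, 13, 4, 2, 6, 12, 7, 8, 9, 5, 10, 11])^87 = [0, 1, 13, 11, 4, 3, 6, 10, 12, 7, 8, 2, 9, 5]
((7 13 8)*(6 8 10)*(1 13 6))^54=(13)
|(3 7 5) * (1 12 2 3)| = |(1 12 2 3 7 5)| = 6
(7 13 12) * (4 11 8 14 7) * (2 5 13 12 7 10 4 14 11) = [0, 1, 5, 3, 2, 13, 6, 12, 11, 9, 4, 8, 14, 7, 10] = (2 5 13 7 12 14 10 4)(8 11)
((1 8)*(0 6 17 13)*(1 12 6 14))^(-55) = ((0 14 1 8 12 6 17 13))^(-55) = (0 14 1 8 12 6 17 13)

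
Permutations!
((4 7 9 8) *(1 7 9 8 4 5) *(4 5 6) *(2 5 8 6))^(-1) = ((1 7 6 4 9 8 2 5))^(-1) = (1 5 2 8 9 4 6 7)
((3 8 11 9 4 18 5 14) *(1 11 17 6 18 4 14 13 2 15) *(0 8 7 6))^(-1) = (0 17 8)(1 15 2 13 5 18 6 7 3 14 9 11)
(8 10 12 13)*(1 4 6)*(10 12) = (1 4 6)(8 12 13) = [0, 4, 2, 3, 6, 5, 1, 7, 12, 9, 10, 11, 13, 8]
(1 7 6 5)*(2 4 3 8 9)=(1 7 6 5)(2 4 3 8 9)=[0, 7, 4, 8, 3, 1, 5, 6, 9, 2]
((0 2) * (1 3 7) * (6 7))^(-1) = (0 2)(1 7 6 3)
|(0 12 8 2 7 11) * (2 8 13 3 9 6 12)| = 20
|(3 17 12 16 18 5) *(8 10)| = 6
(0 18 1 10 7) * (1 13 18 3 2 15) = (0 3 2 15 1 10 7)(13 18) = [3, 10, 15, 2, 4, 5, 6, 0, 8, 9, 7, 11, 12, 18, 14, 1, 16, 17, 13]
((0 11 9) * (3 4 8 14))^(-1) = ((0 11 9)(3 4 8 14))^(-1) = (0 9 11)(3 14 8 4)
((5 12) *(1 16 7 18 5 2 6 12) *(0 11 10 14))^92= ((0 11 10 14)(1 16 7 18 5)(2 6 12))^92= (1 7 5 16 18)(2 12 6)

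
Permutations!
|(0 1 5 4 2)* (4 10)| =6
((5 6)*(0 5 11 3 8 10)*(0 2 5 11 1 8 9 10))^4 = (0 10 1 3 5)(2 8 9 6 11)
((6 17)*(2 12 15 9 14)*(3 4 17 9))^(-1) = ((2 12 15 3 4 17 6 9 14))^(-1) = (2 14 9 6 17 4 3 15 12)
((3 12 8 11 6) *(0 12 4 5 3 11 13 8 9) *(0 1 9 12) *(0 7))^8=(13)(3 5 4)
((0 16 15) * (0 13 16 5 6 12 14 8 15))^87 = (0 15 12)(5 13 14)(6 16 8)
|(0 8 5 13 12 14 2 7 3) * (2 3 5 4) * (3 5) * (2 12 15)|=|(0 8 4 12 14 5 13 15 2 7 3)|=11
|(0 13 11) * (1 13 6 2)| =6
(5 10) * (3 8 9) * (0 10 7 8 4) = (0 10 5 7 8 9 3 4) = [10, 1, 2, 4, 0, 7, 6, 8, 9, 3, 5]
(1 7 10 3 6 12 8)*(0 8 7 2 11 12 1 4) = [8, 2, 11, 6, 0, 5, 1, 10, 4, 9, 3, 12, 7] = (0 8 4)(1 2 11 12 7 10 3 6)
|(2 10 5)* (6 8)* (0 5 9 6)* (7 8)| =|(0 5 2 10 9 6 7 8)| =8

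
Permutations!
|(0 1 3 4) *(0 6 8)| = |(0 1 3 4 6 8)| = 6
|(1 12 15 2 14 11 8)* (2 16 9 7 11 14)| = |(1 12 15 16 9 7 11 8)| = 8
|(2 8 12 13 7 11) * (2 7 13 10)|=|(13)(2 8 12 10)(7 11)|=4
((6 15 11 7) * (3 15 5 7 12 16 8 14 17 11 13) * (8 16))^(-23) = (3 15 13)(5 7 6)(8 17 12 14 11)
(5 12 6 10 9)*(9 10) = [0, 1, 2, 3, 4, 12, 9, 7, 8, 5, 10, 11, 6] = (5 12 6 9)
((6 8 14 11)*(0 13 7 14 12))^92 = ((0 13 7 14 11 6 8 12))^92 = (0 11)(6 13)(7 8)(12 14)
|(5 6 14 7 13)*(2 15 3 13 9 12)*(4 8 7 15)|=|(2 4 8 7 9 12)(3 13 5 6 14 15)|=6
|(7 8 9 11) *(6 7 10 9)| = 3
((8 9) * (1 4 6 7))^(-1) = ((1 4 6 7)(8 9))^(-1) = (1 7 6 4)(8 9)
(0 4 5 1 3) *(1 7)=(0 4 5 7 1 3)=[4, 3, 2, 0, 5, 7, 6, 1]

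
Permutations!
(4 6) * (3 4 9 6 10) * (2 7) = (2 7)(3 4 10)(6 9) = [0, 1, 7, 4, 10, 5, 9, 2, 8, 6, 3]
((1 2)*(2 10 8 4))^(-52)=((1 10 8 4 2))^(-52)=(1 4 10 2 8)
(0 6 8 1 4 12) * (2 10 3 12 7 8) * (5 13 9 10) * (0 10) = (0 6 2 5 13 9)(1 4 7 8)(3 12 10) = [6, 4, 5, 12, 7, 13, 2, 8, 1, 0, 3, 11, 10, 9]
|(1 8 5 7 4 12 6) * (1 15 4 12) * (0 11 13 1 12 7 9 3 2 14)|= 20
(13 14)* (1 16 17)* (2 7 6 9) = (1 16 17)(2 7 6 9)(13 14) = [0, 16, 7, 3, 4, 5, 9, 6, 8, 2, 10, 11, 12, 14, 13, 15, 17, 1]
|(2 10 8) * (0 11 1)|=|(0 11 1)(2 10 8)|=3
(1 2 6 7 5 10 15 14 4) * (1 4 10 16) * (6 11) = [0, 2, 11, 3, 4, 16, 7, 5, 8, 9, 15, 6, 12, 13, 10, 14, 1] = (1 2 11 6 7 5 16)(10 15 14)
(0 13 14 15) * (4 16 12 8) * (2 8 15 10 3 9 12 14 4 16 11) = (0 13 4 11 2 8 16 14 10 3 9 12 15) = [13, 1, 8, 9, 11, 5, 6, 7, 16, 12, 3, 2, 15, 4, 10, 0, 14]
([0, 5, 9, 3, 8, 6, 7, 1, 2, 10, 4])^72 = [0, 1, 10, 3, 2, 5, 6, 7, 9, 4, 8]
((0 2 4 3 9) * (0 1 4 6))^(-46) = ((0 2 6)(1 4 3 9))^(-46) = (0 6 2)(1 3)(4 9)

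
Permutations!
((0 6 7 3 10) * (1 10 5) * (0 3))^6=(1 3)(5 10)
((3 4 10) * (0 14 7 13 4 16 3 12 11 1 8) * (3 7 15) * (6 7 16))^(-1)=((16)(0 14 15 3 6 7 13 4 10 12 11 1 8))^(-1)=(16)(0 8 1 11 12 10 4 13 7 6 3 15 14)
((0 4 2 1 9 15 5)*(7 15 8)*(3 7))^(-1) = (0 5 15 7 3 8 9 1 2 4)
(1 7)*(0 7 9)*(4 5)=(0 7 1 9)(4 5)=[7, 9, 2, 3, 5, 4, 6, 1, 8, 0]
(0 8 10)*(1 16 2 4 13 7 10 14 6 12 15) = [8, 16, 4, 3, 13, 5, 12, 10, 14, 9, 0, 11, 15, 7, 6, 1, 2] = (0 8 14 6 12 15 1 16 2 4 13 7 10)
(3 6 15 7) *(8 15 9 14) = [0, 1, 2, 6, 4, 5, 9, 3, 15, 14, 10, 11, 12, 13, 8, 7] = (3 6 9 14 8 15 7)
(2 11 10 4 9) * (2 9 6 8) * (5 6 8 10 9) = [0, 1, 11, 3, 8, 6, 10, 7, 2, 5, 4, 9] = (2 11 9 5 6 10 4 8)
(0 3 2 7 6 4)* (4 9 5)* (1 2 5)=(0 3 5 4)(1 2 7 6 9)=[3, 2, 7, 5, 0, 4, 9, 6, 8, 1]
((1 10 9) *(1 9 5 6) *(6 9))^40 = (10)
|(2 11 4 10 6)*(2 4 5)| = |(2 11 5)(4 10 6)| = 3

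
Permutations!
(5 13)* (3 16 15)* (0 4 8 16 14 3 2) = [4, 1, 0, 14, 8, 13, 6, 7, 16, 9, 10, 11, 12, 5, 3, 2, 15] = (0 4 8 16 15 2)(3 14)(5 13)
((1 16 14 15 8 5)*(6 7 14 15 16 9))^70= (1 8 16 7 9 5 15 14 6)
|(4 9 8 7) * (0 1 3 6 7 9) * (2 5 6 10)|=18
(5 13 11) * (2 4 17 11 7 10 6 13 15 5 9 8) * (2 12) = (2 4 17 11 9 8 12)(5 15)(6 13 7 10) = [0, 1, 4, 3, 17, 15, 13, 10, 12, 8, 6, 9, 2, 7, 14, 5, 16, 11]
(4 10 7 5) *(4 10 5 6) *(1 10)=(1 10 7 6 4 5)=[0, 10, 2, 3, 5, 1, 4, 6, 8, 9, 7]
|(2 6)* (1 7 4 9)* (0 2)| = |(0 2 6)(1 7 4 9)| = 12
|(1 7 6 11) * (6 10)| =|(1 7 10 6 11)| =5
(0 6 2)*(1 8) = [6, 8, 0, 3, 4, 5, 2, 7, 1] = (0 6 2)(1 8)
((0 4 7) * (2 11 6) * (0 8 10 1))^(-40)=((0 4 7 8 10 1)(2 11 6))^(-40)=(0 7 10)(1 4 8)(2 6 11)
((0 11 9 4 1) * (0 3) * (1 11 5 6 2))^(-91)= (0 3 1 2 6 5)(4 9 11)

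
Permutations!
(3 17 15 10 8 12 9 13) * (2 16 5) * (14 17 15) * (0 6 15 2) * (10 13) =(0 6 15 13 3 2 16 5)(8 12 9 10)(14 17) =[6, 1, 16, 2, 4, 0, 15, 7, 12, 10, 8, 11, 9, 3, 17, 13, 5, 14]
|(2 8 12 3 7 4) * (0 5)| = |(0 5)(2 8 12 3 7 4)| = 6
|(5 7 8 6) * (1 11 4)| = |(1 11 4)(5 7 8 6)| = 12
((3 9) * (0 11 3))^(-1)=((0 11 3 9))^(-1)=(0 9 3 11)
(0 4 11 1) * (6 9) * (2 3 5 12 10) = [4, 0, 3, 5, 11, 12, 9, 7, 8, 6, 2, 1, 10] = (0 4 11 1)(2 3 5 12 10)(6 9)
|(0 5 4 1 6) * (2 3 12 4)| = |(0 5 2 3 12 4 1 6)| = 8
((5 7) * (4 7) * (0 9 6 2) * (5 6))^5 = (0 6 4 9 2 7 5)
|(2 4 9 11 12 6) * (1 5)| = 6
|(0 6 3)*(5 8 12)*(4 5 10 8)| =6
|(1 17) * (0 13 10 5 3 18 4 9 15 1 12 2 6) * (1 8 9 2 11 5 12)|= |(0 13 10 12 11 5 3 18 4 2 6)(1 17)(8 9 15)|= 66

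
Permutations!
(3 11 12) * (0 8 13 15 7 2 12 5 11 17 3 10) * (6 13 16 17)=(0 8 16 17 3 6 13 15 7 2 12 10)(5 11)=[8, 1, 12, 6, 4, 11, 13, 2, 16, 9, 0, 5, 10, 15, 14, 7, 17, 3]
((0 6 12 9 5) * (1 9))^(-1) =((0 6 12 1 9 5))^(-1) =(0 5 9 1 12 6)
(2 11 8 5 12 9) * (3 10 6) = (2 11 8 5 12 9)(3 10 6) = [0, 1, 11, 10, 4, 12, 3, 7, 5, 2, 6, 8, 9]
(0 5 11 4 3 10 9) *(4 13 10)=[5, 1, 2, 4, 3, 11, 6, 7, 8, 0, 9, 13, 12, 10]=(0 5 11 13 10 9)(3 4)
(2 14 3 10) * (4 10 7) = (2 14 3 7 4 10) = [0, 1, 14, 7, 10, 5, 6, 4, 8, 9, 2, 11, 12, 13, 3]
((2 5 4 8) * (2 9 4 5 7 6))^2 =((2 7 6)(4 8 9))^2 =(2 6 7)(4 9 8)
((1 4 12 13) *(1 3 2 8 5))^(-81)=((1 4 12 13 3 2 8 5))^(-81)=(1 5 8 2 3 13 12 4)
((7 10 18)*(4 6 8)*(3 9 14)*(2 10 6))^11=(2 6 10 8 18 4 7)(3 14 9)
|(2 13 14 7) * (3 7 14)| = 4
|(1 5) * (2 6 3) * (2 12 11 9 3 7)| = 12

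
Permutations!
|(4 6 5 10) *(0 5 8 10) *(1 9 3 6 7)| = |(0 5)(1 9 3 6 8 10 4 7)| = 8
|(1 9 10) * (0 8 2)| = 3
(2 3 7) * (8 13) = [0, 1, 3, 7, 4, 5, 6, 2, 13, 9, 10, 11, 12, 8] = (2 3 7)(8 13)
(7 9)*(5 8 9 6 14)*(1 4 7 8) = (1 4 7 6 14 5)(8 9) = [0, 4, 2, 3, 7, 1, 14, 6, 9, 8, 10, 11, 12, 13, 5]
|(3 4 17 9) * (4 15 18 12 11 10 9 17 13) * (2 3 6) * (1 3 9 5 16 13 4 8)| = |(1 3 15 18 12 11 10 5 16 13 8)(2 9 6)| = 33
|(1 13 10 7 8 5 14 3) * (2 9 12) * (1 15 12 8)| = 8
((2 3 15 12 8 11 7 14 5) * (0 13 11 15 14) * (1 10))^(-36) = (15)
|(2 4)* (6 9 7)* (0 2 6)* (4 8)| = 7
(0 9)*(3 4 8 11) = (0 9)(3 4 8 11) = [9, 1, 2, 4, 8, 5, 6, 7, 11, 0, 10, 3]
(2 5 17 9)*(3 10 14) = (2 5 17 9)(3 10 14) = [0, 1, 5, 10, 4, 17, 6, 7, 8, 2, 14, 11, 12, 13, 3, 15, 16, 9]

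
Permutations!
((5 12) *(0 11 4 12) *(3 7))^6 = (0 11 4 12 5)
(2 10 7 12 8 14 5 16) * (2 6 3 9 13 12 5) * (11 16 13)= [0, 1, 10, 9, 4, 13, 3, 5, 14, 11, 7, 16, 8, 12, 2, 15, 6]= (2 10 7 5 13 12 8 14)(3 9 11 16 6)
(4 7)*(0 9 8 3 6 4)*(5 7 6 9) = (0 5 7)(3 9 8)(4 6) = [5, 1, 2, 9, 6, 7, 4, 0, 3, 8]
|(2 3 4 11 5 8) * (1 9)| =6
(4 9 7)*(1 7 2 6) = [0, 7, 6, 3, 9, 5, 1, 4, 8, 2] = (1 7 4 9 2 6)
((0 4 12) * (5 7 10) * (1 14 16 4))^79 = ((0 1 14 16 4 12)(5 7 10))^79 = (0 1 14 16 4 12)(5 7 10)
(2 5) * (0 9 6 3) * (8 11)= (0 9 6 3)(2 5)(8 11)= [9, 1, 5, 0, 4, 2, 3, 7, 11, 6, 10, 8]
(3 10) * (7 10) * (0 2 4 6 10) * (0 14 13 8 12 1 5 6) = (0 2 4)(1 5 6 10 3 7 14 13 8 12) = [2, 5, 4, 7, 0, 6, 10, 14, 12, 9, 3, 11, 1, 8, 13]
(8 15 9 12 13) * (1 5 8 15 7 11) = (1 5 8 7 11)(9 12 13 15) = [0, 5, 2, 3, 4, 8, 6, 11, 7, 12, 10, 1, 13, 15, 14, 9]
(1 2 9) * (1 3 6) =(1 2 9 3 6) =[0, 2, 9, 6, 4, 5, 1, 7, 8, 3]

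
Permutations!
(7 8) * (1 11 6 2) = (1 11 6 2)(7 8) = [0, 11, 1, 3, 4, 5, 2, 8, 7, 9, 10, 6]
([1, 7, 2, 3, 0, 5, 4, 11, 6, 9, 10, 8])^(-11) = [11, 8, 2, 3, 7, 5, 1, 6, 0, 9, 10, 4]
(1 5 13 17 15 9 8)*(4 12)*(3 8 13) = (1 5 3 8)(4 12)(9 13 17 15) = [0, 5, 2, 8, 12, 3, 6, 7, 1, 13, 10, 11, 4, 17, 14, 9, 16, 15]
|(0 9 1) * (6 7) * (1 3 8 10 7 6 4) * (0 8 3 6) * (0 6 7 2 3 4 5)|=12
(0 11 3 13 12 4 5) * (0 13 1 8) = (0 11 3 1 8)(4 5 13 12) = [11, 8, 2, 1, 5, 13, 6, 7, 0, 9, 10, 3, 4, 12]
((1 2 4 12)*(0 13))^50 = (13)(1 4)(2 12)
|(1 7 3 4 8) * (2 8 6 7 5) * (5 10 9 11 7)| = 11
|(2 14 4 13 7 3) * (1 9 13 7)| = 15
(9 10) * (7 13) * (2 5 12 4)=(2 5 12 4)(7 13)(9 10)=[0, 1, 5, 3, 2, 12, 6, 13, 8, 10, 9, 11, 4, 7]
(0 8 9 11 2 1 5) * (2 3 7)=[8, 5, 1, 7, 4, 0, 6, 2, 9, 11, 10, 3]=(0 8 9 11 3 7 2 1 5)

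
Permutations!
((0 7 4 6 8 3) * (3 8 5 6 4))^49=((8)(0 7 3)(5 6))^49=(8)(0 7 3)(5 6)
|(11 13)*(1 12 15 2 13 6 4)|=|(1 12 15 2 13 11 6 4)|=8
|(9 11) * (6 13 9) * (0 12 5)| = 12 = |(0 12 5)(6 13 9 11)|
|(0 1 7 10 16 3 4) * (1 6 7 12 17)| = 21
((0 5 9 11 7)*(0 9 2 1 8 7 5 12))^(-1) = (0 12)(1 2 5 11 9 7 8)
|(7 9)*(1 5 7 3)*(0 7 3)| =|(0 7 9)(1 5 3)| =3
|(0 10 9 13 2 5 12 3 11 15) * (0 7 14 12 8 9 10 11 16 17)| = 45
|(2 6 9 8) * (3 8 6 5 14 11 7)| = |(2 5 14 11 7 3 8)(6 9)| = 14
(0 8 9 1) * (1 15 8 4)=(0 4 1)(8 9 15)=[4, 0, 2, 3, 1, 5, 6, 7, 9, 15, 10, 11, 12, 13, 14, 8]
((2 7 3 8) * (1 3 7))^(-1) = ((1 3 8 2))^(-1) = (1 2 8 3)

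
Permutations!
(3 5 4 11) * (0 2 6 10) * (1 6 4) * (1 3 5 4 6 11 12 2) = (0 1 11 5 3 4 12 2 6 10) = [1, 11, 6, 4, 12, 3, 10, 7, 8, 9, 0, 5, 2]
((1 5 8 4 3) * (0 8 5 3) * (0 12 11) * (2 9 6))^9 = ((0 8 4 12 11)(1 3)(2 9 6))^9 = (0 11 12 4 8)(1 3)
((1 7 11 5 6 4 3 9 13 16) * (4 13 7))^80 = (16)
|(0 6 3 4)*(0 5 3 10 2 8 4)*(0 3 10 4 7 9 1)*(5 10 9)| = |(0 6 4 10 2 8 7 5 9 1)| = 10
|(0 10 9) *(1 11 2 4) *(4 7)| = 15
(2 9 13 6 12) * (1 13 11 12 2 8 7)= [0, 13, 9, 3, 4, 5, 2, 1, 7, 11, 10, 12, 8, 6]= (1 13 6 2 9 11 12 8 7)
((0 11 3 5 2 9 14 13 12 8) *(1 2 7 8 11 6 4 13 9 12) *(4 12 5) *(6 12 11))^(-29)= (0 1 6 5 3 8 13 12 2 11 7 4)(9 14)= ((0 12 6 11 3 4 13 1 2 5 7 8)(9 14))^(-29)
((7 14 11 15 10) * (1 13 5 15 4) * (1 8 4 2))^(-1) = (1 2 11 14 7 10 15 5 13)(4 8)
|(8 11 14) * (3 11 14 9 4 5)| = 10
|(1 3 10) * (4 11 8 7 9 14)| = 6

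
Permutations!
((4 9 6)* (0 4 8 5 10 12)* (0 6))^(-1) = ((0 4 9)(5 10 12 6 8))^(-1) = (0 9 4)(5 8 6 12 10)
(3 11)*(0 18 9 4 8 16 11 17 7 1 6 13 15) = (0 18 9 4 8 16 11 3 17 7 1 6 13 15) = [18, 6, 2, 17, 8, 5, 13, 1, 16, 4, 10, 3, 12, 15, 14, 0, 11, 7, 9]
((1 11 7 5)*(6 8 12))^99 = ((1 11 7 5)(6 8 12))^99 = (12)(1 5 7 11)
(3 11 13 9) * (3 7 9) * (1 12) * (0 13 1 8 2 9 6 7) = [13, 12, 9, 11, 4, 5, 7, 6, 2, 0, 10, 1, 8, 3] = (0 13 3 11 1 12 8 2 9)(6 7)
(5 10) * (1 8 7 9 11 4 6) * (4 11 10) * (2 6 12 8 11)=(1 11 2 6)(4 12 8 7 9 10 5)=[0, 11, 6, 3, 12, 4, 1, 9, 7, 10, 5, 2, 8]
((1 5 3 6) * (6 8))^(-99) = (1 5 3 8 6) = ((1 5 3 8 6))^(-99)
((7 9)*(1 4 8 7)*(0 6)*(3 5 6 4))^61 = (0 5 1 7 4 6 3 9 8)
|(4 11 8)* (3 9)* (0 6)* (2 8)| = |(0 6)(2 8 4 11)(3 9)| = 4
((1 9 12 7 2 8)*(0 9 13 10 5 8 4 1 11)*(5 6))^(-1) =((0 9 12 7 2 4 1 13 10 6 5 8 11))^(-1) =(0 11 8 5 6 10 13 1 4 2 7 12 9)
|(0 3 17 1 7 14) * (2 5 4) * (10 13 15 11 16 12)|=6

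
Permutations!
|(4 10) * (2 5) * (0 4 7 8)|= 10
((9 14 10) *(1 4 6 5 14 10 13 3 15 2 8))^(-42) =((1 4 6 5 14 13 3 15 2 8)(9 10))^(-42) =(1 2 3 14 6)(4 8 15 13 5)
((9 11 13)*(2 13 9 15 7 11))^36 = ((2 13 15 7 11 9))^36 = (15)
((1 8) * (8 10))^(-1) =(1 8 10)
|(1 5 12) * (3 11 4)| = 3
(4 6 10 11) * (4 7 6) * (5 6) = (5 6 10 11 7) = [0, 1, 2, 3, 4, 6, 10, 5, 8, 9, 11, 7]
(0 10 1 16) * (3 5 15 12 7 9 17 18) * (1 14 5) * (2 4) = (0 10 14 5 15 12 7 9 17 18 3 1 16)(2 4) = [10, 16, 4, 1, 2, 15, 6, 9, 8, 17, 14, 11, 7, 13, 5, 12, 0, 18, 3]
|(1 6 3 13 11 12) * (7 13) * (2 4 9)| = |(1 6 3 7 13 11 12)(2 4 9)| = 21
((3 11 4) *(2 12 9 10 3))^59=((2 12 9 10 3 11 4))^59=(2 10 4 9 11 12 3)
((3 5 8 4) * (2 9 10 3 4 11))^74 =(2 5 9 8 10 11 3)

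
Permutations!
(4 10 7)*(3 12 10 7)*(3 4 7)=[0, 1, 2, 12, 3, 5, 6, 7, 8, 9, 4, 11, 10]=(3 12 10 4)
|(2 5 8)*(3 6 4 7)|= |(2 5 8)(3 6 4 7)|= 12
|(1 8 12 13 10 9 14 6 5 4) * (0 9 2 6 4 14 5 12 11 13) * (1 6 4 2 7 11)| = 8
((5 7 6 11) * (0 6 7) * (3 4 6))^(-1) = ((0 3 4 6 11 5))^(-1) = (0 5 11 6 4 3)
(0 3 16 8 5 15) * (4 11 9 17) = (0 3 16 8 5 15)(4 11 9 17) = [3, 1, 2, 16, 11, 15, 6, 7, 5, 17, 10, 9, 12, 13, 14, 0, 8, 4]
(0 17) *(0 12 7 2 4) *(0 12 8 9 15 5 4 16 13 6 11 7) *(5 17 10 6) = (0 10 6 11 7 2 16 13 5 4 12)(8 9 15 17) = [10, 1, 16, 3, 12, 4, 11, 2, 9, 15, 6, 7, 0, 5, 14, 17, 13, 8]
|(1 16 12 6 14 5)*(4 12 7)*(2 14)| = 9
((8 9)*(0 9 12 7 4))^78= (12)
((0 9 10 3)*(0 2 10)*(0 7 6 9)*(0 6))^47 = ((0 6 9 7)(2 10 3))^47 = (0 7 9 6)(2 3 10)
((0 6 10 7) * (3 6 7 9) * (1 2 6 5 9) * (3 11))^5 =((0 7)(1 2 6 10)(3 5 9 11))^5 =(0 7)(1 2 6 10)(3 5 9 11)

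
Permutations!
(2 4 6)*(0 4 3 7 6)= (0 4)(2 3 7 6)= [4, 1, 3, 7, 0, 5, 2, 6]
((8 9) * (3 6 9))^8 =(9)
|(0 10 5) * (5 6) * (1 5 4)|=6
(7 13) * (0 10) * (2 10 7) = [7, 1, 10, 3, 4, 5, 6, 13, 8, 9, 0, 11, 12, 2] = (0 7 13 2 10)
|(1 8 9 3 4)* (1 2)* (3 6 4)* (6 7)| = |(1 8 9 7 6 4 2)| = 7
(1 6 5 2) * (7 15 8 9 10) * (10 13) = (1 6 5 2)(7 15 8 9 13 10) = [0, 6, 1, 3, 4, 2, 5, 15, 9, 13, 7, 11, 12, 10, 14, 8]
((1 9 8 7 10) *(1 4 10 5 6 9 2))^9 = ((1 2)(4 10)(5 6 9 8 7))^9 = (1 2)(4 10)(5 7 8 9 6)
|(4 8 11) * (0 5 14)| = |(0 5 14)(4 8 11)| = 3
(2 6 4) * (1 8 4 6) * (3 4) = (1 8 3 4 2) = [0, 8, 1, 4, 2, 5, 6, 7, 3]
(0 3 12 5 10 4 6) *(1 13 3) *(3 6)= (0 1 13 6)(3 12 5 10 4)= [1, 13, 2, 12, 3, 10, 0, 7, 8, 9, 4, 11, 5, 6]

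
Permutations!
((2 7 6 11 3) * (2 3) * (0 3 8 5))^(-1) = (0 5 8 3)(2 11 6 7) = ((0 3 8 5)(2 7 6 11))^(-1)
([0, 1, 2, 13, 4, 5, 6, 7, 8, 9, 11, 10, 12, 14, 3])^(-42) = [0, 1, 2, 3, 4, 5, 6, 7, 8, 9, 10, 11, 12, 13, 14]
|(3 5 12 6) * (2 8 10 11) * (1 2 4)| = 12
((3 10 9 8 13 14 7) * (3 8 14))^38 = ((3 10 9 14 7 8 13))^38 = (3 14 13 9 8 10 7)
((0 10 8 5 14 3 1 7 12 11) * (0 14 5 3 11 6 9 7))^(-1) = (0 1 3 8 10)(6 12 7 9)(11 14)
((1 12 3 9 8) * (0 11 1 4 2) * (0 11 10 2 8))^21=(0 12 2 9 1 10 3 11)(4 8)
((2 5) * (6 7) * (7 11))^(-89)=(2 5)(6 11 7)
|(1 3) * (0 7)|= |(0 7)(1 3)|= 2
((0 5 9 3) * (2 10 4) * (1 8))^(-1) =((0 5 9 3)(1 8)(2 10 4))^(-1) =(0 3 9 5)(1 8)(2 4 10)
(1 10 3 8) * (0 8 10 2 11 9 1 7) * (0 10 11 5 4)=(0 8 7 10 3 11 9 1 2 5 4)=[8, 2, 5, 11, 0, 4, 6, 10, 7, 1, 3, 9]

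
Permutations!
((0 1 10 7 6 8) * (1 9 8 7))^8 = (10)(0 8 9)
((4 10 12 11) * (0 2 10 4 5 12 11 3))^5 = ((0 2 10 11 5 12 3))^5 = (0 12 11 2 3 5 10)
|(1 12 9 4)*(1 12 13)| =6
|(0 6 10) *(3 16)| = 6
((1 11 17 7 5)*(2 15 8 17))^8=(17)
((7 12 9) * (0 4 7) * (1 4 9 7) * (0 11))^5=((0 9 11)(1 4)(7 12))^5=(0 11 9)(1 4)(7 12)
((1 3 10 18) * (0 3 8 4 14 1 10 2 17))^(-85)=((0 3 2 17)(1 8 4 14)(10 18))^(-85)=(0 17 2 3)(1 14 4 8)(10 18)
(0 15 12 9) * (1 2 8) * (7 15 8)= [8, 2, 7, 3, 4, 5, 6, 15, 1, 0, 10, 11, 9, 13, 14, 12]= (0 8 1 2 7 15 12 9)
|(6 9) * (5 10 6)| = |(5 10 6 9)| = 4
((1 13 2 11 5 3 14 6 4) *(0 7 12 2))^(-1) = (0 13 1 4 6 14 3 5 11 2 12 7)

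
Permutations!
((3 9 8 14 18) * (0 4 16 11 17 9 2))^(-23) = (0 2 3 18 14 8 9 17 11 16 4)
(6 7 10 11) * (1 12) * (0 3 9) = (0 3 9)(1 12)(6 7 10 11) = [3, 12, 2, 9, 4, 5, 7, 10, 8, 0, 11, 6, 1]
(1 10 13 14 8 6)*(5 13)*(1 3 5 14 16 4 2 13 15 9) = (1 10 14 8 6 3 5 15 9)(2 13 16 4) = [0, 10, 13, 5, 2, 15, 3, 7, 6, 1, 14, 11, 12, 16, 8, 9, 4]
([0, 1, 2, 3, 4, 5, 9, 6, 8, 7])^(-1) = [0, 1, 2, 3, 4, 5, 7, 9, 8, 6]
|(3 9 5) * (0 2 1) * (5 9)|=|(9)(0 2 1)(3 5)|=6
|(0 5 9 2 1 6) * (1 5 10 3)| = 15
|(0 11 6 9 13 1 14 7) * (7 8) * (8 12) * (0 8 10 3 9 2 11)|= |(1 14 12 10 3 9 13)(2 11 6)(7 8)|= 42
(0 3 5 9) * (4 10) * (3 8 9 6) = [8, 1, 2, 5, 10, 6, 3, 7, 9, 0, 4] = (0 8 9)(3 5 6)(4 10)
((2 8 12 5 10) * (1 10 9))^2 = (1 2 12 9 10 8 5)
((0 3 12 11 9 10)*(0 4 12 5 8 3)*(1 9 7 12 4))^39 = ((1 9 10)(3 5 8)(7 12 11))^39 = (12)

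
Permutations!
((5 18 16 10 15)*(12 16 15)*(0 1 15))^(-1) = (0 18 5 15 1)(10 16 12)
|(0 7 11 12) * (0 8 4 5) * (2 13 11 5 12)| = 3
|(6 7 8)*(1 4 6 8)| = 4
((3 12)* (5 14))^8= (14)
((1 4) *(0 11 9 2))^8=((0 11 9 2)(1 4))^8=(11)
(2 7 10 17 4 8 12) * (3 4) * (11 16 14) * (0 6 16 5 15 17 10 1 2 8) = (0 6 16 14 11 5 15 17 3 4)(1 2 7)(8 12) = [6, 2, 7, 4, 0, 15, 16, 1, 12, 9, 10, 5, 8, 13, 11, 17, 14, 3]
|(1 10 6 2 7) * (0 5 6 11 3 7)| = 20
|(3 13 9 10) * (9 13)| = 3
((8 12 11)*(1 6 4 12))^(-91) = ((1 6 4 12 11 8))^(-91) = (1 8 11 12 4 6)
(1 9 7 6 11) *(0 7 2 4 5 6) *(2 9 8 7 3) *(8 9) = (0 3 2 4 5 6 11 1 9 8 7) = [3, 9, 4, 2, 5, 6, 11, 0, 7, 8, 10, 1]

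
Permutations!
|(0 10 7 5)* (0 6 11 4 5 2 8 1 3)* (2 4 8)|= 10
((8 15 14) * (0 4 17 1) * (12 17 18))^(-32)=((0 4 18 12 17 1)(8 15 14))^(-32)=(0 17 18)(1 12 4)(8 15 14)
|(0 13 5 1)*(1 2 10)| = |(0 13 5 2 10 1)| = 6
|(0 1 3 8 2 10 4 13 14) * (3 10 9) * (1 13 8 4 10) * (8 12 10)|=21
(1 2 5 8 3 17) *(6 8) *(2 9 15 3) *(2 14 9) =(1 2 5 6 8 14 9 15 3 17) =[0, 2, 5, 17, 4, 6, 8, 7, 14, 15, 10, 11, 12, 13, 9, 3, 16, 1]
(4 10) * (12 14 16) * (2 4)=[0, 1, 4, 3, 10, 5, 6, 7, 8, 9, 2, 11, 14, 13, 16, 15, 12]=(2 4 10)(12 14 16)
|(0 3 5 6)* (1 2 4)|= 12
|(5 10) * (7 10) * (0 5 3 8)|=|(0 5 7 10 3 8)|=6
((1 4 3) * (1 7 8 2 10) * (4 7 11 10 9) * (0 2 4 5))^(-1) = (0 5 9 2)(1 10 11 3 4 8 7) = ((0 2 9 5)(1 7 8 4 3 11 10))^(-1)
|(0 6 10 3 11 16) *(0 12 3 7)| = |(0 6 10 7)(3 11 16 12)| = 4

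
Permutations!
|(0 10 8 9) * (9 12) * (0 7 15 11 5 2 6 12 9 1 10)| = |(1 10 8 9 7 15 11 5 2 6 12)| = 11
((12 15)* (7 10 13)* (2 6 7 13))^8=((2 6 7 10)(12 15))^8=(15)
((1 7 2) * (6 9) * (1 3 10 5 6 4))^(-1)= (1 4 9 6 5 10 3 2 7)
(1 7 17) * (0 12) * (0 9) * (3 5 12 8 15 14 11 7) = (0 8 15 14 11 7 17 1 3 5 12 9) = [8, 3, 2, 5, 4, 12, 6, 17, 15, 0, 10, 7, 9, 13, 11, 14, 16, 1]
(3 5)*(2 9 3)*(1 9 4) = (1 9 3 5 2 4) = [0, 9, 4, 5, 1, 2, 6, 7, 8, 3]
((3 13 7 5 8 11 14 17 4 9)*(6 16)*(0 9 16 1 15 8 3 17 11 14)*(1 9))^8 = ((0 1 15 8 14 11)(3 13 7 5)(4 16 6 9 17))^8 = (0 15 14)(1 8 11)(4 9 16 17 6)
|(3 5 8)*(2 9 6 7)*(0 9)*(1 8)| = |(0 9 6 7 2)(1 8 3 5)| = 20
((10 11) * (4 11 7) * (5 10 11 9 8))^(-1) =(11)(4 7 10 5 8 9)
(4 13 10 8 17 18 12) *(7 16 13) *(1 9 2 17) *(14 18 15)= [0, 9, 17, 3, 7, 5, 6, 16, 1, 2, 8, 11, 4, 10, 18, 14, 13, 15, 12]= (1 9 2 17 15 14 18 12 4 7 16 13 10 8)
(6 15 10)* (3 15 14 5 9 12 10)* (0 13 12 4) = [13, 1, 2, 15, 0, 9, 14, 7, 8, 4, 6, 11, 10, 12, 5, 3] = (0 13 12 10 6 14 5 9 4)(3 15)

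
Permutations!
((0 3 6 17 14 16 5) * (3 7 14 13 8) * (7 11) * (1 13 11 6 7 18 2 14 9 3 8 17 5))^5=((0 6 5)(1 13 17 11 18 2 14 16)(3 7 9))^5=(0 5 6)(1 2 17 16 18 13 14 11)(3 9 7)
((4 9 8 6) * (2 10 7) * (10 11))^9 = (2 11 10 7)(4 9 8 6)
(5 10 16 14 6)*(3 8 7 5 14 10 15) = (3 8 7 5 15)(6 14)(10 16) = [0, 1, 2, 8, 4, 15, 14, 5, 7, 9, 16, 11, 12, 13, 6, 3, 10]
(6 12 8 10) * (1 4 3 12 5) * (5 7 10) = [0, 4, 2, 12, 3, 1, 7, 10, 5, 9, 6, 11, 8] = (1 4 3 12 8 5)(6 7 10)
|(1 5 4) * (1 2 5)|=|(2 5 4)|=3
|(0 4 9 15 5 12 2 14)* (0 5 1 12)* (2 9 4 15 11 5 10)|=21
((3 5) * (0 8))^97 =((0 8)(3 5))^97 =(0 8)(3 5)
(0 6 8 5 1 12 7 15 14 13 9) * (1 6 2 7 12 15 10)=(0 2 7 10 1 15 14 13 9)(5 6 8)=[2, 15, 7, 3, 4, 6, 8, 10, 5, 0, 1, 11, 12, 9, 13, 14]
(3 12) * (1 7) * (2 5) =(1 7)(2 5)(3 12) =[0, 7, 5, 12, 4, 2, 6, 1, 8, 9, 10, 11, 3]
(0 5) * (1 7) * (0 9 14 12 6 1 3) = [5, 7, 2, 0, 4, 9, 1, 3, 8, 14, 10, 11, 6, 13, 12] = (0 5 9 14 12 6 1 7 3)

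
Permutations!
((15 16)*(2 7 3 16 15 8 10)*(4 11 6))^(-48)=(16)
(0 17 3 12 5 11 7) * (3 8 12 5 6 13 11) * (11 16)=(0 17 8 12 6 13 16 11 7)(3 5)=[17, 1, 2, 5, 4, 3, 13, 0, 12, 9, 10, 7, 6, 16, 14, 15, 11, 8]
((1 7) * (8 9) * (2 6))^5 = ((1 7)(2 6)(8 9))^5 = (1 7)(2 6)(8 9)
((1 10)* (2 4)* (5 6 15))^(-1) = (1 10)(2 4)(5 15 6)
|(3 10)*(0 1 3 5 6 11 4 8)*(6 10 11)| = 6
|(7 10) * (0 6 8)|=6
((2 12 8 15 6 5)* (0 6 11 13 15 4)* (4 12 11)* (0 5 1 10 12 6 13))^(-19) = (0 15 5 11 13 4 2)(1 10 12 8 6)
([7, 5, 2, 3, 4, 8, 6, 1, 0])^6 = [7, 5, 2, 3, 4, 8, 6, 1, 0]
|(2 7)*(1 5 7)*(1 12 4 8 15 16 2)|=|(1 5 7)(2 12 4 8 15 16)|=6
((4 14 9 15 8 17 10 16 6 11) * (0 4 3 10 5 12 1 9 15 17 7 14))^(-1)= ((0 4)(1 9 17 5 12)(3 10 16 6 11)(7 14 15 8))^(-1)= (0 4)(1 12 5 17 9)(3 11 6 16 10)(7 8 15 14)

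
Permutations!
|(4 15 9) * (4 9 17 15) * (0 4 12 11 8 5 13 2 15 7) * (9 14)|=22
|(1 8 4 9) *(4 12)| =|(1 8 12 4 9)| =5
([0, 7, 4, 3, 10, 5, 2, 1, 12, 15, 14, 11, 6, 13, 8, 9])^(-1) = (1 7)(2 6 12 8 14 10 4)(9 15)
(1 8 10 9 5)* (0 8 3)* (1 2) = (0 8 10 9 5 2 1 3) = [8, 3, 1, 0, 4, 2, 6, 7, 10, 5, 9]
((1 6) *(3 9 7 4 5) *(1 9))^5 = (1 5 7 6 3 4 9)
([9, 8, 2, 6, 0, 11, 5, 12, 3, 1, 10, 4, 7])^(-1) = (0 4 11 5 6 3 8 1 9)(7 12)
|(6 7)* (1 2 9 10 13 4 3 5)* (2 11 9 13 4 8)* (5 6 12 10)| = 12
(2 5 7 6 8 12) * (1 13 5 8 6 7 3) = (1 13 5 3)(2 8 12) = [0, 13, 8, 1, 4, 3, 6, 7, 12, 9, 10, 11, 2, 5]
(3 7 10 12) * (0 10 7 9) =(0 10 12 3 9) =[10, 1, 2, 9, 4, 5, 6, 7, 8, 0, 12, 11, 3]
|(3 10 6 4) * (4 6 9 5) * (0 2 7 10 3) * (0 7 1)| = 15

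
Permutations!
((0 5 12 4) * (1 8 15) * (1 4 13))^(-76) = ((0 5 12 13 1 8 15 4))^(-76) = (0 1)(4 13)(5 8)(12 15)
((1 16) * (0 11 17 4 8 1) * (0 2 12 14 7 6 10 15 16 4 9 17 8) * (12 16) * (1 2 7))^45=((0 11 8 2 16 7 6 10 15 12 14 1 4)(9 17))^45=(0 6 4 7 1 16 14 2 12 8 15 11 10)(9 17)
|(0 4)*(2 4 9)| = 4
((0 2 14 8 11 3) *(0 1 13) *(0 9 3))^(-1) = (0 11 8 14 2)(1 3 9 13)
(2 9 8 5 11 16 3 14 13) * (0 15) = (0 15)(2 9 8 5 11 16 3 14 13) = [15, 1, 9, 14, 4, 11, 6, 7, 5, 8, 10, 16, 12, 2, 13, 0, 3]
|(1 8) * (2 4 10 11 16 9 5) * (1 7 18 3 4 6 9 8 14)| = 8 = |(1 14)(2 6 9 5)(3 4 10 11 16 8 7 18)|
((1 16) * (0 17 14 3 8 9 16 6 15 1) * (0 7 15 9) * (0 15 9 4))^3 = (0 3 1)(4 14 15)(6 17 8)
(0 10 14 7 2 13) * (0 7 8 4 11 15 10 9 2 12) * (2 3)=(0 9 3 2 13 7 12)(4 11 15 10 14 8)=[9, 1, 13, 2, 11, 5, 6, 12, 4, 3, 14, 15, 0, 7, 8, 10]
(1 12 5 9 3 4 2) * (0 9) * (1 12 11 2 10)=[9, 11, 12, 4, 10, 0, 6, 7, 8, 3, 1, 2, 5]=(0 9 3 4 10 1 11 2 12 5)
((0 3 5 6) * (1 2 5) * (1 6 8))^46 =((0 3 6)(1 2 5 8))^46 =(0 3 6)(1 5)(2 8)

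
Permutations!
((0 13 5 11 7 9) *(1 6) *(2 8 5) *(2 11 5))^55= ((0 13 11 7 9)(1 6)(2 8))^55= (13)(1 6)(2 8)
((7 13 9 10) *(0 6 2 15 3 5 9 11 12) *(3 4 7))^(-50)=(0 4 12 15 11 2 13 6 7)(3 9)(5 10)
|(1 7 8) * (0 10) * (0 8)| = |(0 10 8 1 7)| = 5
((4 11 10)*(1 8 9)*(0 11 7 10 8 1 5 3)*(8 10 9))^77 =(0 9 10 3 7 11 5 4)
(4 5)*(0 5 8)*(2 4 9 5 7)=(0 7 2 4 8)(5 9)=[7, 1, 4, 3, 8, 9, 6, 2, 0, 5]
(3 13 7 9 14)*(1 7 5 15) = [0, 7, 2, 13, 4, 15, 6, 9, 8, 14, 10, 11, 12, 5, 3, 1] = (1 7 9 14 3 13 5 15)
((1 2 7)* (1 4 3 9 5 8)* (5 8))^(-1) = (1 8 9 3 4 7 2)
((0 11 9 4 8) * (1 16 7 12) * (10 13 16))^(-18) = ((0 11 9 4 8)(1 10 13 16 7 12))^(-18) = (16)(0 9 8 11 4)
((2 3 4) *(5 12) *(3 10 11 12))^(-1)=(2 4 3 5 12 11 10)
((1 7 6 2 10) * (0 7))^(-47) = ((0 7 6 2 10 1))^(-47) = (0 7 6 2 10 1)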